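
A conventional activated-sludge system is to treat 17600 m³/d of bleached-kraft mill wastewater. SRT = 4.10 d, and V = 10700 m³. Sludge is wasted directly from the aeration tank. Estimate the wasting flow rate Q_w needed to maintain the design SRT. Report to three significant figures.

Q_w ≈ 2610 m³/d

Wasting from the aeration tank: Q_w = V / θ_c = 10700 / 4.10 = 2610 m³/d.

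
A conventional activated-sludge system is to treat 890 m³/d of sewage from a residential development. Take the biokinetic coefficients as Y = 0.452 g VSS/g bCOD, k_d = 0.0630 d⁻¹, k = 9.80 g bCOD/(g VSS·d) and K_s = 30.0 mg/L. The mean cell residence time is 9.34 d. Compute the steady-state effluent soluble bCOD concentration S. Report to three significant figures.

S ≈ 1.20 mg/L

From the Monod/SRT balance for a CMAS, S = K_s·(1+k_d θ_c)/[θ_c·(Y k − k_d) − 1] = 30.0 × (1 + 0.0630 × 9.34) / [9.34 × (0.452 × 9.80 − 0.0630) − 1] = 47.65 / 39.78 = 1.198 mg/L.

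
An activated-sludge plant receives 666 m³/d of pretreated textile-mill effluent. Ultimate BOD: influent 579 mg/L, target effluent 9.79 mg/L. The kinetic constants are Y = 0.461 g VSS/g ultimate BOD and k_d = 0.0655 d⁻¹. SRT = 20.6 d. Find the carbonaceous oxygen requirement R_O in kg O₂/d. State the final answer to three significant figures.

R_O ≈ 273 kg O₂/d

Correct the yield for decay: Y_obs = Y/(1 + k_d θ_c) = 0.461 / (1 + 0.0655 × 20.6) = 0.461 / 2.349 = 0.1962.
Q·(S₀ − S) = 666 × (579 − 9.79) × 10⁻³ = 379.1 kg/d removed.
P_X = Y_obs·Q·(S₀ − S) = 0.1962 × 379.1 = 74.39 kg VSS/d.
Carbonaceous O₂ demand = substrate oxidised − cell-mass equivalent = 379.1 − 1.42 × 74.39 = 273.5 kg O₂/d.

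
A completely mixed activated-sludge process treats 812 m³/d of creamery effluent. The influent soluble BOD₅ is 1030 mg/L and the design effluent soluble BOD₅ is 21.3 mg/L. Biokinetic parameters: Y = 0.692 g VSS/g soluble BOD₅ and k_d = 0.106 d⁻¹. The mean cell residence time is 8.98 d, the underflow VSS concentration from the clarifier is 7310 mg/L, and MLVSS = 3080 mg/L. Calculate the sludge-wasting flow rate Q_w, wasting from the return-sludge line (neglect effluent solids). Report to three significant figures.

Rearranging the biomass balance for a CMAS with decay, V = Y·Q·ΔS·θ_c / [X·(1+k_d θ_c)] = 0.692 × 812 × (1030 − 21.3) × 8.98 / [3080 × (1 + 0.106 × 8.98)] = 5.09×10^6 / 6012 = 846.6 m³.
θ_c = V·X/(Q_w·X_r) when wasting from the recycle, so Q_w = V·X/(θ_c·X_r) = 846.6 × 3080 / (8.98 × 7310) = 39.72 m³/d.

Q_w ≈ 39.7 m³/d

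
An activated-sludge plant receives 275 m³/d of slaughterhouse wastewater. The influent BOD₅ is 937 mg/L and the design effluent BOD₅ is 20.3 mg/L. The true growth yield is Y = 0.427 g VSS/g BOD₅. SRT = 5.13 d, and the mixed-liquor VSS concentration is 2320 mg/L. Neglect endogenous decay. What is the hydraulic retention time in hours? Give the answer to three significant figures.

With k_d = 0 the design equation reduces to V = Y Q (S₀−S) θ_c / X = 0.427 × 275 × (937 − 20.3) × 5.13 / 2320 = 238.0 m³.
HRT = V/Q = 238.0 m³ / 275 m³·d⁻¹ = 0.8655 d × 24 = 20.77 h.

τ ≈ 20.8 h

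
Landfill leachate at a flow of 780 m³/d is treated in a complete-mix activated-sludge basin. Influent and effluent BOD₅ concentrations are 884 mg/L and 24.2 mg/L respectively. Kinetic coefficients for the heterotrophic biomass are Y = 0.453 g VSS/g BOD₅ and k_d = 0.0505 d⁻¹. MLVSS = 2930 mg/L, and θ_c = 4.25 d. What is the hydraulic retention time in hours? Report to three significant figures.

τ ≈ 11.2 h

Steady-state biomass mass balance: V·X·(1 + k_d·θ_c) = Y·Q·(S₀ − S)·θ_c, so V = 0.453 × 780 × (884 − 24.2) × 4.25 / [2930 × (1 + 0.0505 × 4.25)] = 1.29×10^6 / 3559 = 362.8 m³.
τ = V/Q = 362.8/780 = 0.4651 d, or 11.16 h.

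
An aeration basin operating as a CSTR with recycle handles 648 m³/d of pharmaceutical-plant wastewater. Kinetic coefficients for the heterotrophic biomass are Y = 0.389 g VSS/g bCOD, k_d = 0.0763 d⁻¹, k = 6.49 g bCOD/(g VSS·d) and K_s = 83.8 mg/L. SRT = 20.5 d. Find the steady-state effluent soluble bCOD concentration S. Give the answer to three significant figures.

S ≈ 4.37 mg/L

From the Monod/SRT balance for a CMAS, S = K_s·(1+k_d θ_c)/[θ_c·(Y k − k_d) − 1] = 83.8 × (1 + 0.0763 × 20.5) / [20.5 × (0.389 × 6.49 − 0.0763) − 1] = 214.9 / 49.19 = 4.368 mg/L.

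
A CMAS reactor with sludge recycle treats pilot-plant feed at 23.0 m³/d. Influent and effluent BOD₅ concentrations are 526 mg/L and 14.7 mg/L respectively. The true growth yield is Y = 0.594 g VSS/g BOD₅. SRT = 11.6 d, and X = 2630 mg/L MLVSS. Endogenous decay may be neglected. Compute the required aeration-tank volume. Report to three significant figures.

V ≈ 30.8 m³

V·X = Y·Q·ΔS·θ_c gives V = 0.594 × 23.0 × (526 − 14.7) × 11.6 / 2630 = 30.81 m³.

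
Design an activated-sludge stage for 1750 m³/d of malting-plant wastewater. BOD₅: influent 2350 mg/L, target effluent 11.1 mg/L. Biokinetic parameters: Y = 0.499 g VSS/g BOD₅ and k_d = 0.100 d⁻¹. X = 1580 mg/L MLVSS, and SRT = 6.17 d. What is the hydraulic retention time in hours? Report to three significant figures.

τ ≈ 67.6 h

Rearranging the biomass balance for a CMAS with decay, V = Y·Q·ΔS·θ_c / [X·(1+k_d θ_c)] = 0.499 × 1750 × (2350 − 11.1) × 6.17 / [1580 × (1 + 0.100 × 6.17)] = 1.26×10^7 / 2555 = 4933 m³.
HRT = V/Q = 4933 m³ / 1750 m³·d⁻¹ = 2.819 d × 24 = 67.65 h.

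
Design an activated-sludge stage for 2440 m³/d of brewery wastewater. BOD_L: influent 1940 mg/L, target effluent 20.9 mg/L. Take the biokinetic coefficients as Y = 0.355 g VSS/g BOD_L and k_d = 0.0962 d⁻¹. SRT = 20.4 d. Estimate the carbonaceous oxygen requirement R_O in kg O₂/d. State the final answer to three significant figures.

Y_obs = Y / (1 + k_d θ_c) = 0.355 / (1 + 0.0962 × 20.4) = 0.355 / 2.962 = 0.1198.
Q·(S₀ − S) = 2440 × (1940 − 20.9) × 10⁻³ = 4683 kg/d removed.
P_X = Y_obs·Q·(S₀ − S) = 0.1198 × 4683 = 561.1 kg VSS/d.
R_O = Q·(S₀ − S) − 1.42·P_X = 4683 − 1.42 × 561.1 = 3886 kg O₂/d.

R_O ≈ 3890 kg O₂/d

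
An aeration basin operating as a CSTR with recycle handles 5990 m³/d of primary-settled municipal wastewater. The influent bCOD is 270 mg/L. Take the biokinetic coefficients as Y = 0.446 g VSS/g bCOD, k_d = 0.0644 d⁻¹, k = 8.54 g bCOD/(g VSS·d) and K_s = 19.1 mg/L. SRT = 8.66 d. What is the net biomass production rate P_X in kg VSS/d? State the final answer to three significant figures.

For a completely mixed reactor with recycle the Lawrence–McCarty relation gives S = K_s·(1 + k_d·θ_c) / [θ_c·(Y·k − k_d) − 1] = 19.1 × (1 + 0.0644 × 8.66) / [8.66 × (0.446 × 8.54 − 0.0644) − 1] = 29.75 / 31.43 = 0.9467 mg/L.
The observed yield is Y_obs = Y/(1 + k_d·θ_c) = 0.446 / (1 + 0.0644 × 8.66) = 0.446 / 1.558 = 0.2863 g VSS per g bCOD removed.
Q·(S₀ − S) = 5990 × (270 − 0.947) × 10⁻³ = 1612 kg/d removed.
Net biomass production P_X = Y_obs × Q·(S₀ − S) = 0.2863 × 1612 = 461.4 kg VSS/d.

P_X ≈ 461 kg VSS/d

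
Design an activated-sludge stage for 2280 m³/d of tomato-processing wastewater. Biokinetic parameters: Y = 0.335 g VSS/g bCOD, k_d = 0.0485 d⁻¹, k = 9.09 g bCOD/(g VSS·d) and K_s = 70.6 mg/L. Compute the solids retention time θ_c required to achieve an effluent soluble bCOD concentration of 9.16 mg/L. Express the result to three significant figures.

θ_c ≈ 3.32 d

At the target effluent, Y k S/(K_s+S) = 0.335×9.09×9.16/79.76 = 0.3497 d⁻¹.
θ_c = 1/(μ − k_d) = 1/(0.3497 − 0.0485) = 1/0.3012 = 3.320 d.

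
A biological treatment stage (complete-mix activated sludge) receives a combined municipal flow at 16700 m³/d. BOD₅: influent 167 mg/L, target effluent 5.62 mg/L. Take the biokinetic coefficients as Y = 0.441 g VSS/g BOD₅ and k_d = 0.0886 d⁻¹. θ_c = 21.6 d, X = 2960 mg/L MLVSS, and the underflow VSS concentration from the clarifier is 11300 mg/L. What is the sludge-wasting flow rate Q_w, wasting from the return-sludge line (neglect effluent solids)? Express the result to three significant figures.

Q_w ≈ 36.1 m³/d

From the SRT design equation V = Y Q (S₀−S) θ_c / [X (1 + k_d θ_c)] = 0.441 × 16700 × (167 − 5.62) × 21.6 / [2960 × (1 + 0.0886 × 21.6)] = 2.57×10^7 / 8625 = 2977 m³.
θ_c = V·X/(Q_w·X_r) when wasting from the recycle, so Q_w = V·X/(θ_c·X_r) = 2977 × 2960 / (21.6 × 11300) = 36.10 m³/d.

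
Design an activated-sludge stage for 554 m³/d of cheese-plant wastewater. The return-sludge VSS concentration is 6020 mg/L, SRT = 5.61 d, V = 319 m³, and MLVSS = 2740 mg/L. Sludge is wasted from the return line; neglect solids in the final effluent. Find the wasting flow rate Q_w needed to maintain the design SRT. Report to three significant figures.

Q_w ≈ 25.9 m³/d

θ_c = V·X/(Q_w·X_r) when wasting from the recycle, so Q_w = V·X/(θ_c·X_r) = 319.0 × 2740 / (5.61 × 6020) = 25.88 m³/d.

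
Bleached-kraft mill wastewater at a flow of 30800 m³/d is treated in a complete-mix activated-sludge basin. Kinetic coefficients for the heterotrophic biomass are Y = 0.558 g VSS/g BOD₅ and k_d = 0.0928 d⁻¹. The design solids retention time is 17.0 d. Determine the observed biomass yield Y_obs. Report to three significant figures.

Observed yield with endogenous decay: Y_obs = Y / (1 + k_d·θ_c) = 0.558 / (1 + 0.0928 × 17.0) = 0.558 / 2.578 = 0.2165 g VSS/g BOD₅.

Y_obs ≈ 0.216 g VSS/g BOD₅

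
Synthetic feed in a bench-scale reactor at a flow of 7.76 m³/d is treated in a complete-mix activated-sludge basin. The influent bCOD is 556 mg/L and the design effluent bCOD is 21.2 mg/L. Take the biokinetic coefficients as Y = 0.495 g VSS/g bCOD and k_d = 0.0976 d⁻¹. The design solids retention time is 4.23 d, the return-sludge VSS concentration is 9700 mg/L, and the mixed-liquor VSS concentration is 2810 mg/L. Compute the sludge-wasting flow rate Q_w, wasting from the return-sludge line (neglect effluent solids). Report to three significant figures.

Steady-state biomass mass balance: V·X·(1 + k_d·θ_c) = Y·Q·(S₀ − S)·θ_c, so V = 0.495 × 7.76 × (556 − 21.2) × 4.23 / [2810 × (1 + 0.0976 × 4.23)] = 8.69×10^3 / 3970 = 2.189 m³.
Wasting from the return line (neglecting effluent solids): Q_w = V·X / (θ_c·X_r) = 2.189 × 2810 / (4.23 × 9700) = 0.1499 m³/d.

Q_w ≈ 0.150 m³/d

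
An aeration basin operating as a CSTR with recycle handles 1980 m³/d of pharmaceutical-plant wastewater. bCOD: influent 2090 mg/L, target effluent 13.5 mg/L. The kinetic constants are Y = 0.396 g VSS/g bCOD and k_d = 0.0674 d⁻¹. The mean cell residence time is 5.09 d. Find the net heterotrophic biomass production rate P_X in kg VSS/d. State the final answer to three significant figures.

P_X ≈ 1210 kg VSS/d

Y_obs = Y / (1 + k_d θ_c) = 0.396 / (1 + 0.0674 × 5.09) = 0.396 / 1.343 = 0.2948.
ΔS = 2090 − 13.5 = 2076 mg/L, so the substrate removal rate is 1980 × 2076/1000 = 4111 kg bCOD/d.
So the net sludge growth is P_X = 0.2948 × 4111 = 1212 kg VSS/d.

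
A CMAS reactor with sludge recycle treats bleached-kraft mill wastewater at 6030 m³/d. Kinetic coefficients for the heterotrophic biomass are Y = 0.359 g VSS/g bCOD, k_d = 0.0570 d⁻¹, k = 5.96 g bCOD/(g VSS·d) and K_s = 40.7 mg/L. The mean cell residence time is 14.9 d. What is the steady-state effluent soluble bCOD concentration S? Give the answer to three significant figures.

From the Monod/SRT balance for a CMAS, S = K_s·(1+k_d θ_c)/[θ_c·(Y k − k_d) − 1] = 40.7 × (1 + 0.0570 × 14.9) / [14.9 × (0.359 × 5.96 − 0.0570) − 1] = 75.27 / 30.03 = 2.506 mg/L.

S ≈ 2.51 mg/L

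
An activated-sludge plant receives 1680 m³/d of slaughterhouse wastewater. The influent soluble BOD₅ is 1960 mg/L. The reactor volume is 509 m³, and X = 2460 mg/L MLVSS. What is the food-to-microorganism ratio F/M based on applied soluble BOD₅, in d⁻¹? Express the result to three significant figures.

F/M = Q·S₀ / (V·X) = 1680 × 1960 / (509.0 × 2460) = 2.630 g soluble BOD₅·(g VSS·d)⁻¹.

F/M ≈ 2.63 d⁻¹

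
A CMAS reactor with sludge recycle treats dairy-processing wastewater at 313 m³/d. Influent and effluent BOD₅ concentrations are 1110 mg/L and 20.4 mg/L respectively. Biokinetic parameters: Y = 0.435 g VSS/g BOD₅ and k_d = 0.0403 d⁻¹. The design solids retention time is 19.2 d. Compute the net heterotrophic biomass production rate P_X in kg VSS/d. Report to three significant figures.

Observed yield with endogenous decay: Y_obs = Y / (1 + k_d·θ_c) = 0.435 / (1 + 0.0403 × 19.2) = 0.435 / 1.774 = 0.2452 g VSS/g BOD₅.
Mass of BOD₅ removed per day: Q(S₀ − S) = 313 × 1090 g/m³ = 341.0 kg/d.
P_X = Y_obs · Q(S₀ − S) = 0.2452 × 341.0 = 83.64 kg VSS/d.

P_X ≈ 83.6 kg VSS/d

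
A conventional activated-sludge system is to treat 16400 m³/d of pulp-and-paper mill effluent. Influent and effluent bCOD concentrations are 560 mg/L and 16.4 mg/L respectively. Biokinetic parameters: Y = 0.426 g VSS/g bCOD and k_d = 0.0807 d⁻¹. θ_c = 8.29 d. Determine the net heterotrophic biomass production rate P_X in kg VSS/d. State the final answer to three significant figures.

P_X ≈ 2280 kg VSS/d

Correct the yield for decay: Y_obs = Y/(1 + k_d θ_c) = 0.426 / (1 + 0.0807 × 8.29) = 0.426 / 1.669 = 0.2552.
Mass of bCOD removed per day: Q(S₀ − S) = 16400 × 543.6 g/m³ = 8915 kg/d.
P_X = Y_obs · Q(S₀ − S) = 0.2552 × 8915 = 2275 kg VSS/d.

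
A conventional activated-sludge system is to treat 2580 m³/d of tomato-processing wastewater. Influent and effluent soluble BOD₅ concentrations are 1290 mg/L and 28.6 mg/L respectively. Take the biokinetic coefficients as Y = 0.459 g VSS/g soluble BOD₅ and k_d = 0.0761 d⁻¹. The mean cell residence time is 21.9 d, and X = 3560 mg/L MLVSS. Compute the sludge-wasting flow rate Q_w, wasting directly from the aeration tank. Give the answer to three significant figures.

Q_w ≈ 157 m³/d

Steady-state biomass mass balance: V·X·(1 + k_d·θ_c) = Y·Q·(S₀ − S)·θ_c, so V = 0.459 × 2580 × (1290 − 28.6) × 21.9 / [3560 × (1 + 0.0761 × 21.9)] = 3.27×10^7 / 9493 = 3446 m³.
Wasting from the aeration tank: Q_w = V / θ_c = 3446 / 21.9 = 157.4 m³/d.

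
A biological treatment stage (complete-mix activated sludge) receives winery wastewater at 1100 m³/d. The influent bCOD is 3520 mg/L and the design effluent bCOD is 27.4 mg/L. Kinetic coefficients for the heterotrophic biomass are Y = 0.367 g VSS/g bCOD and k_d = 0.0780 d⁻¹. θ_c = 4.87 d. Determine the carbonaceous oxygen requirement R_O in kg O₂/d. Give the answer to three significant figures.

R_O ≈ 2390 kg O₂/d

Correct the yield for decay: Y_obs = Y/(1 + k_d θ_c) = 0.367 / (1 + 0.0780 × 4.87) = 0.367 / 1.380 = 0.2660.
Q·(S₀ − S) = 1100 × (3520 − 27.4) × 10⁻³ = 3842 kg/d removed.
Net sludge production P_X = 0.2660 × 3842 = 1022 kg VSS/d.
R_O = Q·(S₀ − S) − 1.42·P_X = 3842 − 1.42 × 1022 = 2391 kg O₂/d.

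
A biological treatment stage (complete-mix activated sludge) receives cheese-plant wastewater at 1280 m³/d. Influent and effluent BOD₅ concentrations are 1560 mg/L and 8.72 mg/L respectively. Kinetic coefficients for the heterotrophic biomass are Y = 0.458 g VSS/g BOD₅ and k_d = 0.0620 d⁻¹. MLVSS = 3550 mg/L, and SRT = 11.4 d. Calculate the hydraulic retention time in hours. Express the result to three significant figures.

τ ≈ 32.1 h

Steady-state biomass mass balance: V·X·(1 + k_d·θ_c) = Y·Q·(S₀ − S)·θ_c, so V = 0.458 × 1280 × (1560 − 8.72) × 11.4 / [3550 × (1 + 0.0620 × 11.4)] = 1.04×10^7 / 6059 = 1711 m³.
τ = V/Q = 1711/1280 = 1.337 d, or 32.08 h.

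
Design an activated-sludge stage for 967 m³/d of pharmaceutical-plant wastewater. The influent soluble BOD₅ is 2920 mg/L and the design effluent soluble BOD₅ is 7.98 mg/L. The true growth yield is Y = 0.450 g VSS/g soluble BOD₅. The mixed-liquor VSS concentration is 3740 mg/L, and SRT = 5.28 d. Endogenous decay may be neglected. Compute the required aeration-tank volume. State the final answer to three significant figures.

V ≈ 1790 m³

V·X = Y·Q·ΔS·θ_c gives V = 0.450 × 967 × (2920 − 7.98) × 5.28 / 3740 = 1789 m³.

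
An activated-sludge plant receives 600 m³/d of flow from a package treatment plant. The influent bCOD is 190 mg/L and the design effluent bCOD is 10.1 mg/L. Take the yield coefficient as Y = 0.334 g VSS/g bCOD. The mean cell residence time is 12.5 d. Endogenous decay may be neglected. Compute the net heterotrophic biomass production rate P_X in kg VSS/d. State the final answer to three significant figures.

P_X ≈ 36.1 kg VSS/d

No decay correction is needed, so Y_obs = Y = 0.334.
Mass of bCOD removed per day: Q(S₀ − S) = 600 × 179.9 g/m³ = 107.9 kg/d.
P_X = Y_obs · Q(S₀ − S) = 0.3340 × 107.9 = 36.05 kg VSS/d.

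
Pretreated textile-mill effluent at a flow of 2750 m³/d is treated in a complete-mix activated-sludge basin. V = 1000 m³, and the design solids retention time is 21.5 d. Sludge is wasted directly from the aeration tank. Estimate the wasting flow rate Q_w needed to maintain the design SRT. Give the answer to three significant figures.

For wasting at MLVSS concentration, Q_w = V/θ_c = 1000/21.5 = 46.51 m³/d.

Q_w ≈ 46.5 m³/d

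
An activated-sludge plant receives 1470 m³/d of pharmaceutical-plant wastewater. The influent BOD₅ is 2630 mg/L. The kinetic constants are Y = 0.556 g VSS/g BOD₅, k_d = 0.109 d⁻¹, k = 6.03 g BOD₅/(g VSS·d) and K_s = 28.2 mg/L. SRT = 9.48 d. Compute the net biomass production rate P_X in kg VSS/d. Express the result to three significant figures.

Effluent substrate depends only on kinetics and SRT: S = K_s(1 + k_d θ_c) / [θ_c(Yk − k_d) − 1] = 28.2 × (1 + 0.109 × 9.48) / [9.48 × (0.556 × 6.03 − 0.109) − 1] = 57.34 / 29.75 = 1.927 mg/L.
Y_obs = Y / (1 + k_d θ_c) = 0.556 / (1 + 0.109 × 9.48) = 0.556 / 2.033 = 0.2734.
Substrate removed = Q·(S₀ − S) = 1470 m³/d × (2630 − 1.93) g/m³ = 3.86×10^6 g/d = 3863 kg/d.
So the net sludge growth is P_X = 0.2734 × 3863 = 1056 kg VSS/d.

P_X ≈ 1060 kg VSS/d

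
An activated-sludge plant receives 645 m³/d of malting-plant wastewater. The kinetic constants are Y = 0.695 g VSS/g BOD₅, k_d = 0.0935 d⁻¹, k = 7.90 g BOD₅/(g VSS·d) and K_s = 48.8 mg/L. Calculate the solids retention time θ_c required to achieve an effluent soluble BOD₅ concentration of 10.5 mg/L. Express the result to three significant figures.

θ_c ≈ 1.14 d

Specific growth rate at S = 10.5 mg/L: μ = YkS/(K_s+S) = 0.695·7.90·10.5/(48.8+10.5) = 0.9722 d⁻¹.
1/θ_c = 0.9722 − 0.0935 = 0.8787 d⁻¹, so θ_c = 1.138 d.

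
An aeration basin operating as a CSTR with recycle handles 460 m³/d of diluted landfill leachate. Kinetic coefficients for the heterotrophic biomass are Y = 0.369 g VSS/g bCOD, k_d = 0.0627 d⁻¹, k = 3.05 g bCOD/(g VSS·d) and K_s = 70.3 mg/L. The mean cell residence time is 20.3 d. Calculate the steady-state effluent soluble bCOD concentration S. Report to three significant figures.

S ≈ 7.77 mg/L

From the Monod/SRT balance for a CMAS, S = K_s·(1+k_d θ_c)/[θ_c·(Y k − k_d) − 1] = 70.3 × (1 + 0.0627 × 20.3) / [20.3 × (0.369 × 3.05 − 0.0627) − 1] = 159.8 / 20.57 = 7.766 mg/L.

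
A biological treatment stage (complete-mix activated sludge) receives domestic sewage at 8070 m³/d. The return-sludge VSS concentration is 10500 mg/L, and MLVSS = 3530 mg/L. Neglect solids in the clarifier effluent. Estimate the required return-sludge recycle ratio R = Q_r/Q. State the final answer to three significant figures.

R ≈ 0.506

Solids balance on the clarifier gives (1+R)X = R·X_r, so R = X/(X_r − X) = 3530 / (10500 − 3530) = 0.5065.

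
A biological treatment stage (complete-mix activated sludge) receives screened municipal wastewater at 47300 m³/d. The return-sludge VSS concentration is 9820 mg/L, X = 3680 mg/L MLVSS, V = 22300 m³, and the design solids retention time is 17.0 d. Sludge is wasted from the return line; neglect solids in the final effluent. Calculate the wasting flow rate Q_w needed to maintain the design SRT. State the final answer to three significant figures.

Q_w ≈ 492 m³/d

θ_c = V·X/(Q_w·X_r) when wasting from the recycle, so Q_w = V·X/(θ_c·X_r) = 22300 × 3680 / (17.0 × 9820) = 491.6 m³/d.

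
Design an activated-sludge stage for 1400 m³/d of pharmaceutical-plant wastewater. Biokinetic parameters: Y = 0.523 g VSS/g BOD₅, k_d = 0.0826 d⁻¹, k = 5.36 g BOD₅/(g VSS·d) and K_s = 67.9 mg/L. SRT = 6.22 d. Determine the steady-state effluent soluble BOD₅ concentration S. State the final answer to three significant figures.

S ≈ 6.46 mg/L

For a completely mixed reactor with recycle the Lawrence–McCarty relation gives S = K_s·(1 + k_d·θ_c) / [θ_c·(Y·k − k_d) − 1] = 67.9 × (1 + 0.0826 × 6.22) / [6.22 × (0.523 × 5.36 − 0.0826) − 1] = 102.8 / 15.92 = 6.455 mg/L.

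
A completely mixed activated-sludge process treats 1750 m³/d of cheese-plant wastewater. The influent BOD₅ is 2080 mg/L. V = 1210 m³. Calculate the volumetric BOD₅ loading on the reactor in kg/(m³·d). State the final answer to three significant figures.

Applied BOD₅ load per unit volume = Q·S₀/V = (1750 × 2080/1000)/1210 = 3.008 kg BOD₅·m⁻³·d⁻¹.

L_v ≈ 3.01 kg BOD₅/(m³·d)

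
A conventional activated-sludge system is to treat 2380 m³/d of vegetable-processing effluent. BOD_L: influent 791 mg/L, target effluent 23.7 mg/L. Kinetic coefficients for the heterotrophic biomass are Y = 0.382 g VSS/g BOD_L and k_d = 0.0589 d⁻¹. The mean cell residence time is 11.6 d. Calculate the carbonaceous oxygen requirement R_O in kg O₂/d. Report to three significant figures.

Correct the yield for decay: Y_obs = Y/(1 + k_d θ_c) = 0.382 / (1 + 0.0589 × 11.6) = 0.382 / 1.683 = 0.2269.
Q·(S₀ − S) = 2380 × (791 − 23.7) × 10⁻³ = 1826 kg/d removed.
Biomass synthesised: P_X = Y_obs × 1826 = 414.4 kg VSS/d.
R_O = Q·ΔS − 1.42 P_X = 1826 − 588.5 = 1238 kg O₂/d.

R_O ≈ 1240 kg O₂/d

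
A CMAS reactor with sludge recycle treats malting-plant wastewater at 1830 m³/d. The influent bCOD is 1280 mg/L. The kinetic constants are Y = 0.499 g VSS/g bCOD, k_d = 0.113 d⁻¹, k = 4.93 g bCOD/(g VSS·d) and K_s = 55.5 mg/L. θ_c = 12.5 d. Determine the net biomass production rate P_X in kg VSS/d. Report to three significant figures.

P_X ≈ 483 kg VSS/d

For a completely mixed reactor with recycle the Lawrence–McCarty relation gives S = K_s·(1 + k_d·θ_c) / [θ_c·(Y·k − k_d) − 1] = 55.5 × (1 + 0.113 × 12.5) / [12.5 × (0.499 × 4.93 − 0.113) − 1] = 133.9 / 28.34 = 4.725 mg/L.
The observed yield is Y_obs = Y/(1 + k_d·θ_c) = 0.499 / (1 + 0.113 × 12.5) = 0.499 / 2.413 = 0.2068 g VSS per g bCOD removed.
Mass of bCOD removed per day: Q(S₀ − S) = 1830 × 1275 g/m³ = 2334 kg/d.
So the net sludge growth is P_X = 0.2068 × 2334 = 482.7 kg VSS/d.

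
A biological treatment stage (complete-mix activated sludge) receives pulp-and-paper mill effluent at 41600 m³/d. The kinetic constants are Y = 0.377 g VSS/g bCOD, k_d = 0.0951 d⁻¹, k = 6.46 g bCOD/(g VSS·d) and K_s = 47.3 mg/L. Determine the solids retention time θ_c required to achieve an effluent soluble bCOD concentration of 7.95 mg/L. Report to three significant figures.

Specific growth rate at S = 7.95 mg/L: μ = YkS/(K_s+S) = 0.377·6.46·7.95/(47.3+7.95) = 0.3504 d⁻¹.
θ_c = 1/(μ − k_d) = 1/(0.3504 − 0.0951) = 1/0.2553 = 3.916 d.

θ_c ≈ 3.92 d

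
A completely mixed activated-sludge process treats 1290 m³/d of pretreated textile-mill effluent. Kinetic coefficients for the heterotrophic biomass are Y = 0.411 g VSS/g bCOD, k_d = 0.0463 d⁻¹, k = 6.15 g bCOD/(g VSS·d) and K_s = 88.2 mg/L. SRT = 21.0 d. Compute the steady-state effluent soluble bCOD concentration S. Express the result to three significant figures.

From the Monod/SRT balance for a CMAS, S = K_s·(1+k_d θ_c)/[θ_c·(Y k − k_d) − 1] = 88.2 × (1 + 0.0463 × 21.0) / [21.0 × (0.411 × 6.15 − 0.0463) − 1] = 174.0 / 51.11 = 3.404 mg/L.

S ≈ 3.40 mg/L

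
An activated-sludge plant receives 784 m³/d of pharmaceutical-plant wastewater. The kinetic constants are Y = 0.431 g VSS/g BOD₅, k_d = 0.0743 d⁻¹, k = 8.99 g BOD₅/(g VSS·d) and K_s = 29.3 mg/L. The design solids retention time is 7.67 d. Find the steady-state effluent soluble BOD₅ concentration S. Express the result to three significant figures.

S ≈ 1.63 mg/L

From the Monod/SRT balance for a CMAS, S = K_s·(1+k_d θ_c)/[θ_c·(Y k − k_d) − 1] = 29.3 × (1 + 0.0743 × 7.67) / [7.67 × (0.431 × 8.99 − 0.0743) − 1] = 46.00 / 28.15 = 1.634 mg/L.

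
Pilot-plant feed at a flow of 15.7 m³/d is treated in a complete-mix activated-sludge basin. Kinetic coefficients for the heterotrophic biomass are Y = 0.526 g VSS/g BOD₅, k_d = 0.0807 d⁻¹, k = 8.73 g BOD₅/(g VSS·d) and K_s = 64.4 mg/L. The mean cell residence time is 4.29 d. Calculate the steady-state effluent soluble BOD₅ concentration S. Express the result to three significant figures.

Effluent substrate depends only on kinetics and SRT: S = K_s(1 + k_d θ_c) / [θ_c(Yk − k_d) − 1] = 64.4 × (1 + 0.0807 × 4.29) / [4.29 × (0.526 × 8.73 − 0.0807) − 1] = 86.70 / 18.35 = 4.724 mg/L.

S ≈ 4.72 mg/L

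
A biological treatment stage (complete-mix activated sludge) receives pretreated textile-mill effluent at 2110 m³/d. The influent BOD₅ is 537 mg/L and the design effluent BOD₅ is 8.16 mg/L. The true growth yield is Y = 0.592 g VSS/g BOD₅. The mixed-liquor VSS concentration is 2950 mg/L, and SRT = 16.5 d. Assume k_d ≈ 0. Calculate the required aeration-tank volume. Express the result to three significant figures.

V ≈ 3690 m³

V·X = Y·Q·ΔS·θ_c gives V = 0.592 × 2110 × (537 − 8.16) × 16.5 / 2950 = 3695 m³.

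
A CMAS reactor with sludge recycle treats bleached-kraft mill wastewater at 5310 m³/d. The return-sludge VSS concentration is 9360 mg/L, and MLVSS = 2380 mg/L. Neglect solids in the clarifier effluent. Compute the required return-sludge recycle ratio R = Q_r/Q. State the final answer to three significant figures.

Solids balance on the clarifier gives (1+R)X = R·X_r, so R = X/(X_r − X) = 2380 / (9360 − 2380) = 0.3410.

R ≈ 0.341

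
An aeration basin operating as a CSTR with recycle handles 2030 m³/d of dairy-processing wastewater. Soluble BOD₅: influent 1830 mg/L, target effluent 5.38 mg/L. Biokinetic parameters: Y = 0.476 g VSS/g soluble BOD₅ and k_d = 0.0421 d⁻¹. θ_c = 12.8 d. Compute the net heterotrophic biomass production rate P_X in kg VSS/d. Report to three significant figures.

P_X ≈ 1150 kg VSS/d

Correct the yield for decay: Y_obs = Y/(1 + k_d θ_c) = 0.476 / (1 + 0.0421 × 12.8) = 0.476 / 1.539 = 0.3093.
Substrate removed = Q·(S₀ − S) = 2030 m³/d × (1830 − 5.38) g/m³ = 3.7×10^6 g/d = 3704 kg/d.
Net biomass production P_X = Y_obs × Q·(S₀ − S) = 0.3093 × 3704 = 1146 kg VSS/d.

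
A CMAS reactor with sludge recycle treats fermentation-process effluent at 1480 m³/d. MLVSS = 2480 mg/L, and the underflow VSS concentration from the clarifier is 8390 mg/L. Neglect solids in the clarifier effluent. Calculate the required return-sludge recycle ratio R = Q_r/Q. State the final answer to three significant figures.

R ≈ 0.420

R = Q_r/Q = X/(X_r − X) = 2480 / (8390 − 2480) = 0.4196.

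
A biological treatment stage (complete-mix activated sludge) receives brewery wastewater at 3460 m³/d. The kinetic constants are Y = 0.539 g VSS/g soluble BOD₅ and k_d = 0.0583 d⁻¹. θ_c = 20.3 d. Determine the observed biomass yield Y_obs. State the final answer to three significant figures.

Y_obs = Y / (1 + k_d θ_c) = 0.539 / (1 + 0.0583 × 20.3) = 0.539 / 2.183 = 0.2469.

Y_obs ≈ 0.247 g VSS/g soluble BOD₅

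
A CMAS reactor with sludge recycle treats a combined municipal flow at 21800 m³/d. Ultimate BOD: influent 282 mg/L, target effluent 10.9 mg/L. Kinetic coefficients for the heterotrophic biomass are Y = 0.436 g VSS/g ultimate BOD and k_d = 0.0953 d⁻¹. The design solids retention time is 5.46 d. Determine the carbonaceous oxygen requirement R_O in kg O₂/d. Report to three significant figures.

R_O ≈ 3500 kg O₂/d

Correct the yield for decay: Y_obs = Y/(1 + k_d θ_c) = 0.436 / (1 + 0.0953 × 5.46) = 0.436 / 1.520 = 0.2868.
ΔS = 282 − 10.9 = 271.1 mg/L, so the substrate removal rate is 21800 × 271.1/1000 = 5910 kg ultimate BOD/d.
P_X = Y_obs·Q·(S₀ − S) = 0.2868 × 5910 = 1695 kg VSS/d.
R_O = Q·ΔS − 1.42 P_X = 5910 − 2407 = 3503 kg O₂/d.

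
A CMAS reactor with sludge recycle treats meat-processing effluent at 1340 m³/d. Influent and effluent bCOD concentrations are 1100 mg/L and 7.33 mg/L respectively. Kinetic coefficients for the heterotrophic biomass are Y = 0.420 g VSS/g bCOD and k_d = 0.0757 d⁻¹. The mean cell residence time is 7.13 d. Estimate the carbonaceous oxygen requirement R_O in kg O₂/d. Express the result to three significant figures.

R_O ≈ 897 kg O₂/d

Y_obs = Y / (1 + k_d θ_c) = 0.420 / (1 + 0.0757 × 7.13) = 0.420 / 1.540 = 0.2728.
Q·(S₀ − S) = 1340 × (1100 − 7.33) × 10⁻³ = 1464 kg/d removed.
Net sludge production P_X = 0.2728 × 1464 = 399.4 kg VSS/d.
Carbonaceous O₂ demand = substrate oxidised − cell-mass equivalent = 1464 − 1.42 × 399.4 = 897.0 kg O₂/d.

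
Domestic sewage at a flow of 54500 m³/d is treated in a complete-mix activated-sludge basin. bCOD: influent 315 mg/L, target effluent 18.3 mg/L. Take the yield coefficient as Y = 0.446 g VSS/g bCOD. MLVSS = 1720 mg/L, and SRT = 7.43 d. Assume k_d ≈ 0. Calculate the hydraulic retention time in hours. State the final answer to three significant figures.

τ ≈ 13.7 h

Biomass mass balance (decay neglected): V·X = Y·Q·(S₀ − S)·θ_c, so V = 0.446 × 54500 × (315 − 18.3) × 7.43 / 1720 = 31154 m³.
τ = V/Q = 31154/54500 = 0.5716 d, or 13.72 h.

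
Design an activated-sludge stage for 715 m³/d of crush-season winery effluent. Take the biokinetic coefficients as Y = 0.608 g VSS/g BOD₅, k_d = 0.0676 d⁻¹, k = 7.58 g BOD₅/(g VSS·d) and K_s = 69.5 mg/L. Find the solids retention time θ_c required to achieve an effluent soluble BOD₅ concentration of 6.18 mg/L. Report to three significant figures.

Specific growth rate at S = 6.18 mg/L: μ = YkS/(K_s+S) = 0.608·7.58·6.18/(69.5+6.18) = 0.3763 d⁻¹.
θ_c = 1/(μ − k_d) = 1/(0.3763 − 0.0676) = 1/0.3087 = 3.239 d.

θ_c ≈ 3.24 d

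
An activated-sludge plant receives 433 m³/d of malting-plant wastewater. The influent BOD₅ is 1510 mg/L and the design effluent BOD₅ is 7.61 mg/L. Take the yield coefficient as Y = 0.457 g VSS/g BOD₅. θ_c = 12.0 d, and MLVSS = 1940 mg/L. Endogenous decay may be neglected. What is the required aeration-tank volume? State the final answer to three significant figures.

V ≈ 1840 m³

V·X = Y·Q·ΔS·θ_c gives V = 0.457 × 433 × (1510 − 7.61) × 12.0 / 1940 = 1839 m³.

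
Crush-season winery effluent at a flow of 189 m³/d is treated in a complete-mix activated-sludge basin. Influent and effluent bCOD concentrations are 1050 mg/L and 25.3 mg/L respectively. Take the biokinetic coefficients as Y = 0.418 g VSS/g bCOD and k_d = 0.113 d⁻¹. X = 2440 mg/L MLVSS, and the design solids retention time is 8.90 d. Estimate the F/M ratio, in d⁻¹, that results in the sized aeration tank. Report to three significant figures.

Steady-state biomass mass balance: V·X·(1 + k_d·θ_c) = Y·Q·(S₀ − S)·θ_c, so V = 0.418 × 189 × (1050 − 25.3) × 8.90 / [2440 × (1 + 0.113 × 8.90)] = 7.2×10^5 / 4894 = 147.2 m³.
F/M = applied load / biomass = Q·S₀/(V·X) = 189 × 1050 / (147.2 × 2440) = 0.5524 d⁻¹.

F/M ≈ 0.552 d⁻¹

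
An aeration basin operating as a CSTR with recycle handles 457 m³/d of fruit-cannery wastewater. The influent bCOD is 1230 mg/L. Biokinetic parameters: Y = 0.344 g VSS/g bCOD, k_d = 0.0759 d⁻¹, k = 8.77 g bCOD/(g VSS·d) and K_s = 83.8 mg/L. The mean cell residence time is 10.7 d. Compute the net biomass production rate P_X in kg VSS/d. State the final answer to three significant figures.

From the Monod/SRT balance for a CMAS, S = K_s·(1+k_d θ_c)/[θ_c·(Y k − k_d) − 1] = 83.8 × (1 + 0.0759 × 10.7) / [10.7 × (0.344 × 8.77 − 0.0759) − 1] = 151.9 / 30.47 = 4.984 mg/L.
Y_obs = Y / (1 + k_d θ_c) = 0.344 / (1 + 0.0759 × 10.7) = 0.344 / 1.812 = 0.1898.
Substrate removed = Q·(S₀ − S) = 457 m³/d × (1230 − 4.98) g/m³ = 5.6×10^5 g/d = 559.8 kg/d.
So the net sludge growth is P_X = 0.1898 × 559.8 = 106.3 kg VSS/d.

P_X ≈ 106 kg VSS/d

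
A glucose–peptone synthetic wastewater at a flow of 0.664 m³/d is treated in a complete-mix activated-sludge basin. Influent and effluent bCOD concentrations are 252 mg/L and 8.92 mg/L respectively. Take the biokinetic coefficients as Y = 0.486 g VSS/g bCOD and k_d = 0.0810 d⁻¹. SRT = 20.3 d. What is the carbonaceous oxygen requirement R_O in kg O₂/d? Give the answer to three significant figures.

R_O ≈ 0.119 kg O₂/d

The observed yield is Y_obs = Y/(1 + k_d·θ_c) = 0.486 / (1 + 0.0810 × 20.3) = 0.486 / 2.644 = 0.1838 g VSS per g bCOD removed.
ΔS = 252 − 8.92 = 243.1 mg/L, so the substrate removal rate is 0.664 × 243.1/1000 = 0.1614 kg bCOD/d.
Biomass synthesised: P_X = Y_obs × 0.1614 = 0.02966 kg VSS/d.
Carbonaceous O₂ demand = substrate oxidised − cell-mass equivalent = 0.1614 − 1.42 × 0.02966 = 0.1193 kg O₂/d.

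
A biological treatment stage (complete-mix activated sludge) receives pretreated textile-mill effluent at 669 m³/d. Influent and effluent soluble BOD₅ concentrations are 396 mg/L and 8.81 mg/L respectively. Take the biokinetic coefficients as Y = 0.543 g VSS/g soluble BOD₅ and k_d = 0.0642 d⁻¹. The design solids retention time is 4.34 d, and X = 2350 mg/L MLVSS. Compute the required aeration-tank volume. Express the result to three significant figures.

Steady-state biomass mass balance: V·X·(1 + k_d·θ_c) = Y·Q·(S₀ − S)·θ_c, so V = 0.543 × 669 × (396 − 8.81) × 4.34 / [2350 × (1 + 0.0642 × 4.34)] = 6.1×10^5 / 3005 = 203.2 m³.

V ≈ 203 m³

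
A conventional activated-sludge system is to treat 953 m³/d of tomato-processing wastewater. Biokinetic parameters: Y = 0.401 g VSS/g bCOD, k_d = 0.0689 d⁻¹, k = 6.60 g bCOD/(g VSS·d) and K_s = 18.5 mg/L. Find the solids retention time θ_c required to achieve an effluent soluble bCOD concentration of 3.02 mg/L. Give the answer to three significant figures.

θ_c ≈ 3.31 d

From 1/θ_c = Y·k·S/(K_s + S) − k_d: Y·k·S/(K_s+S) = 0.401 × 6.60 × 3.02 / (18.5 + 3.02) = 0.3714 d⁻¹.
Then 1/θ_c = μ − k_d = 0.3714 − 0.0689 = 0.3025 d⁻¹, giving θ_c = 3.306 d.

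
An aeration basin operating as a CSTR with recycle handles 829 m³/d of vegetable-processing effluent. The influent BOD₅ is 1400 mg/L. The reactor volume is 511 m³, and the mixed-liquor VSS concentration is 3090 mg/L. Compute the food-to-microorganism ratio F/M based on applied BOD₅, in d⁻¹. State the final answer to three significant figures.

F/M = applied load / biomass = Q·S₀/(V·X) = 829 × 1400 / (511.0 × 3090) = 0.7350 d⁻¹.

F/M ≈ 0.735 d⁻¹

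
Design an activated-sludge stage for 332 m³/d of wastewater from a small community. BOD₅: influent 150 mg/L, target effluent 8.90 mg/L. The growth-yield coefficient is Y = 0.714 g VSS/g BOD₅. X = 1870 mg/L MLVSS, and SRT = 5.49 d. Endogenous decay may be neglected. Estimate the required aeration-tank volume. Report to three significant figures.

Biomass mass balance (decay neglected): V·X = Y·Q·(S₀ − S)·θ_c, so V = 0.714 × 332 × (150 − 8.90) × 5.49 / 1870 = 98.20 m³.

V ≈ 98.2 m³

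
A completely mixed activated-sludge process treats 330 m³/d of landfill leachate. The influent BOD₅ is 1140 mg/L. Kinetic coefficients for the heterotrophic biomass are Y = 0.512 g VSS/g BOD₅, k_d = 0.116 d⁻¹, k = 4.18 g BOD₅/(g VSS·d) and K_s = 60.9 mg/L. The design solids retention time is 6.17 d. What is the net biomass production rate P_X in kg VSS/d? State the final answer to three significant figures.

P_X ≈ 111 kg VSS/d

From the Monod/SRT balance for a CMAS, S = K_s·(1+k_d θ_c)/[θ_c·(Y k − k_d) − 1] = 60.9 × (1 + 0.116 × 6.17) / [6.17 × (0.512 × 4.18 − 0.116) − 1] = 104.5 / 11.49 = 9.095 mg/L.
Correct the yield for decay: Y_obs = Y/(1 + k_d θ_c) = 0.512 / (1 + 0.116 × 6.17) = 0.512 / 1.716 = 0.2984.
ΔS = 1140 − 9.09 = 1131 mg/L, so the substrate removal rate is 330 × 1131/1000 = 373.2 kg BOD₅/d.
Biomass produced: P_X = Y_obs·Q·ΔS = 0.2984 × 373.2 ≈ 111.4 kg VSS/d.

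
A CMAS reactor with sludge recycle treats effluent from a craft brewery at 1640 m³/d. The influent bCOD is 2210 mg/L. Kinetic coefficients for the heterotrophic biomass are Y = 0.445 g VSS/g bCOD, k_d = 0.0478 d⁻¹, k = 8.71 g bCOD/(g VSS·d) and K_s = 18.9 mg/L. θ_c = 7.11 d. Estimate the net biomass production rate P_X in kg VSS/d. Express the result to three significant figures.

For a completely mixed reactor with recycle the Lawrence–McCarty relation gives S = K_s·(1 + k_d·θ_c) / [θ_c·(Y·k − k_d) − 1] = 18.9 × (1 + 0.0478 × 7.11) / [7.11 × (0.445 × 8.71 − 0.0478) − 1] = 25.32 / 26.22 = 0.9659 mg/L.
Correct the yield for decay: Y_obs = Y/(1 + k_d θ_c) = 0.445 / (1 + 0.0478 × 7.11) = 0.445 / 1.340 = 0.3321.
Substrate removed = Q·(S₀ − S) = 1640 m³/d × (2210 − 0.966) g/m³ = 3.62×10^6 g/d = 3623 kg/d.
Biomass produced: P_X = Y_obs·Q·ΔS = 0.3321 × 3623 ≈ 1203 kg VSS/d.

P_X ≈ 1200 kg VSS/d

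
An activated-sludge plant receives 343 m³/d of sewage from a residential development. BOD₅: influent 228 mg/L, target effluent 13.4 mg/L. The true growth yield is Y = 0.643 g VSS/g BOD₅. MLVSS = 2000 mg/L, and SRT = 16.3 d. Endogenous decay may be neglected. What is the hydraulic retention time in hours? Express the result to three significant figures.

With k_d = 0 the design equation reduces to V = Y Q (S₀−S) θ_c / X = 0.643 × 343 × (228 − 13.4) × 16.3 / 2000 = 385.7 m³.
Hydraulic retention time τ = V/Q = 385.7 / 343 = 1.125 d = 26.99 h.

τ ≈ 27.0 h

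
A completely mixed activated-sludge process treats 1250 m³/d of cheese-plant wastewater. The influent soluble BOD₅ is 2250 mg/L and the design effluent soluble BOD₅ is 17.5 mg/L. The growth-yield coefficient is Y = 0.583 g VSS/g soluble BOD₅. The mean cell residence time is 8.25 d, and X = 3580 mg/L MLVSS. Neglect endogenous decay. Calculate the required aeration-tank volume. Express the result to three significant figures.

V ≈ 3750 m³

V·X = Y·Q·ΔS·θ_c gives V = 0.583 × 1250 × (2250 − 17.5) × 8.25 / 3580 = 3749 m³.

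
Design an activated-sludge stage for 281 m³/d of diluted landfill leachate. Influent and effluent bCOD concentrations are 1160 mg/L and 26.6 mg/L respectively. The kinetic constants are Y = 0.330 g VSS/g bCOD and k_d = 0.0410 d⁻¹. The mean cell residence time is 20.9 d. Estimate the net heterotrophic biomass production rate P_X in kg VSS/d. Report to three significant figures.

P_X ≈ 56.6 kg VSS/d

Correct the yield for decay: Y_obs = Y/(1 + k_d θ_c) = 0.330 / (1 + 0.0410 × 20.9) = 0.330 / 1.857 = 0.1777.
Mass of bCOD removed per day: Q(S₀ − S) = 281 × 1133 g/m³ = 318.5 kg/d.
Net biomass production P_X = Y_obs × Q·(S₀ − S) = 0.1777 × 318.5 = 56.60 kg VSS/d.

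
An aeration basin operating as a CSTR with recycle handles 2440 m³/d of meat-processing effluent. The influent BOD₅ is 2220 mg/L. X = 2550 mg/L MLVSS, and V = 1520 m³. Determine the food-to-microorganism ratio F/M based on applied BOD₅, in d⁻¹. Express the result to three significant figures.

F/M ≈ 1.40 d⁻¹

F/M = Q·S₀ / (V·X) = 2440 × 2220 / (1520 × 2550) = 1.398 g BOD₅·(g VSS·d)⁻¹.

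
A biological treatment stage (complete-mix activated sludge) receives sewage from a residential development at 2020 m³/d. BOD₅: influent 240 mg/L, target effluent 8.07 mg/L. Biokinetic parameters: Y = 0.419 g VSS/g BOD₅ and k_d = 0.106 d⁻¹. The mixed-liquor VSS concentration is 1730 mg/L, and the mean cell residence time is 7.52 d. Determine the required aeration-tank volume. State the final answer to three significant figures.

Steady-state biomass mass balance: V·X·(1 + k_d·θ_c) = Y·Q·(S₀ − S)·θ_c, so V = 0.419 × 2020 × (240 − 8.07) × 7.52 / [1730 × (1 + 0.106 × 7.52)] = 1.48×10^6 / 3109 = 474.8 m³.

V ≈ 475 m³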